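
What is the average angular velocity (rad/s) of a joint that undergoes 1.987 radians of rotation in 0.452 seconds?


omega = delta_theta / delta_t
omega = 1.987 / 0.452
omega = 4.3960


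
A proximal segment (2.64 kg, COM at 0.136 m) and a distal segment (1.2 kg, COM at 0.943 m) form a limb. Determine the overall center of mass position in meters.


COM = (m1*x1 + m2*x2) / (m1 + m2)
COM = (2.64*0.136 + 1.2*0.943) / (2.64 + 1.2)
Numerator = 1.4906
Denominator = 3.8400
COM = 0.3882


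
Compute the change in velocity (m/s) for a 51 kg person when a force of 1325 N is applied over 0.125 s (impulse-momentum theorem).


J = F * dt = 1325 * 0.125 = 165.6250 N*s
delta_v = J / m
delta_v = 165.6250 / 51
delta_v = 3.2475


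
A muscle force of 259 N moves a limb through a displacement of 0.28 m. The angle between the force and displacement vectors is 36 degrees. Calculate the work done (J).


W = F * d * cos(theta)
theta = 36 deg = 0.6283 rad
cos(theta) = 0.8090
W = 259 * 0.28 * 0.8090
W = 58.6699


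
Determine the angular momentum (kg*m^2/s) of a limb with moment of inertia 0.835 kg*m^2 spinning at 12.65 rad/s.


L = I * omega
L = 0.835 * 12.65
L = 10.5627


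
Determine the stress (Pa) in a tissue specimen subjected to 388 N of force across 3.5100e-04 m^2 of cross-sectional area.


stress = F / A
stress = 388 / 3.5100e-04
stress = 1.1054e+06


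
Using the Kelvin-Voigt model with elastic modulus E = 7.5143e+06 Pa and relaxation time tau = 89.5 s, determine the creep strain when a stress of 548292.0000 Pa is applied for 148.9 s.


epsilon(t) = (sigma/E) * (1 - exp(-t/tau))
sigma/E = 548292.0000 / 7.5143e+06 = 0.0730
exp(-t/tau) = exp(-148.9 / 89.5) = 0.1894
epsilon = 0.0730 * (1 - 0.1894)
epsilon = 0.0591


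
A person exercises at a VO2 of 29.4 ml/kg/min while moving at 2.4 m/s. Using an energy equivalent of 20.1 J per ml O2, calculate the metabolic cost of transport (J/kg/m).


Power per kg = VO2 * 20.1 / 60
Power per kg = 29.4 * 20.1 / 60 = 9.8490 W/kg
Cost = power_per_kg / speed
Cost = 9.8490 / 2.4
Cost = 4.1038


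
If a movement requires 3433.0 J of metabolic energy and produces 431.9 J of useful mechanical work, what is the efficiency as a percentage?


eta = (W_mech / E_meta) * 100
eta = (431.9 / 3433.0) * 100
ratio = 0.1258
eta = 12.5808


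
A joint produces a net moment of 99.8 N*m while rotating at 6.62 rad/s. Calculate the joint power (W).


P = M * omega
P = 99.8 * 6.62
P = 660.6760


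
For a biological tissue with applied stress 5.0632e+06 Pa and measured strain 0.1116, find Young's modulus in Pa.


E = stress / strain
E = 5.0632e+06 / 0.1116
E = 4.5369e+07


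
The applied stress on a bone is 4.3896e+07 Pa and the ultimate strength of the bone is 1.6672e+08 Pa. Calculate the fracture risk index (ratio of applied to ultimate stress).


FRI = applied / ultimate
FRI = 4.3896e+07 / 1.6672e+08
FRI = 0.2633


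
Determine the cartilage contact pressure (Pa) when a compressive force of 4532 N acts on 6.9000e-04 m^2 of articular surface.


P = F / A
P = 4532 / 6.9000e-04
P = 6.5681e+06


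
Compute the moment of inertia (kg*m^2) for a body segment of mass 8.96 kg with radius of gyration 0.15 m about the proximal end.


I = m * k^2
I = 8.96 * 0.15^2
k^2 = 0.0225
I = 0.2016


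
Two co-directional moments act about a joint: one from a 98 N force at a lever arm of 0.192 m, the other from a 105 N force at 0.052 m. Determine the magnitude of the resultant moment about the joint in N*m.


M = F1 * d1 + F2 * d2
M = 98 * 0.192 + 105 * 0.052
M = 18.8160 + 5.4600
M = 24.2760


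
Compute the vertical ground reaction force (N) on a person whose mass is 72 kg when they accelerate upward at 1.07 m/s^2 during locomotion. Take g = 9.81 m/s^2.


GRF = m * (g + a)
GRF = 72 * (9.81 + 1.07)
GRF = 72 * 10.8800
GRF = 783.3600


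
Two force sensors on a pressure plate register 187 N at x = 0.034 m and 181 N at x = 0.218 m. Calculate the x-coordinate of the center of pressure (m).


COP_x = (F1*x1 + F2*x2) / (F1 + F2)
COP_x = (187*0.034 + 181*0.218) / (187 + 181)
Numerator = 45.8160
Denominator = 368
COP_x = 0.1245


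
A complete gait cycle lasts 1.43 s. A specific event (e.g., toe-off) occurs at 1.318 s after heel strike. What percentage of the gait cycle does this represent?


pct = (event_time / cycle_time) * 100
pct = (1.318 / 1.43) * 100
ratio = 0.9217
pct = 92.1678


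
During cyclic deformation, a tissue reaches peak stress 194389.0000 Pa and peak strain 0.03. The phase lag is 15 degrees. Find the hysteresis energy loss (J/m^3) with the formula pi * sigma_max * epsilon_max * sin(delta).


E_loss = pi * sigma_max * epsilon_max * sin(delta)
delta = 15 deg = 0.2618 rad
sin(delta) = 0.2588
E_loss = pi * 194389.0000 * 0.03 * 0.2588
E_loss = 4741.7543


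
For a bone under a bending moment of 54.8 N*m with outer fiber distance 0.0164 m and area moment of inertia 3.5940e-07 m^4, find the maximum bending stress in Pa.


sigma = M * c / I
sigma = 54.8 * 0.0164 / 3.5940e-07
M * c = 0.8987
sigma = 2.5006e+06


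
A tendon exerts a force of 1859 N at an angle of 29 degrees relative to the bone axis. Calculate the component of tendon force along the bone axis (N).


F_eff = F_tendon * cos(theta)
theta = 29 deg = 0.5061 rad
cos(theta) = 0.8746
F_eff = 1859 * 0.8746
F_eff = 1625.9180


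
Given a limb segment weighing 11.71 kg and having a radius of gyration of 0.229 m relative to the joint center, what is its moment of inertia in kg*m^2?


I = m * k^2
I = 11.71 * 0.229^2
k^2 = 0.0524
I = 0.6141


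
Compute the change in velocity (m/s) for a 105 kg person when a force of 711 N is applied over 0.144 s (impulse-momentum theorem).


J = F * dt = 711 * 0.144 = 102.3840 N*s
delta_v = J / m
delta_v = 102.3840 / 105
delta_v = 0.9751


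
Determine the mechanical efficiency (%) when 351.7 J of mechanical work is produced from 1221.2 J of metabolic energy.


eta = (W_mech / E_meta) * 100
eta = (351.7 / 1221.2) * 100
ratio = 0.2880
eta = 28.7995


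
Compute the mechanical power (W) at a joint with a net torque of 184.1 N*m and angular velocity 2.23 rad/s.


P = M * omega
P = 184.1 * 2.23
P = 410.5430


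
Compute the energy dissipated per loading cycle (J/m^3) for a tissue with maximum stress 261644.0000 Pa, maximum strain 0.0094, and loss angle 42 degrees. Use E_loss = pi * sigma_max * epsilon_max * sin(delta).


E_loss = pi * sigma_max * epsilon_max * sin(delta)
delta = 42 deg = 0.7330 rad
sin(delta) = 0.6691
E_loss = pi * 261644.0000 * 0.0094 * 0.6691
E_loss = 5170.1055


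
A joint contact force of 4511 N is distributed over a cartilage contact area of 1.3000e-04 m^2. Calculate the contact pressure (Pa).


P = F / A
P = 4511 / 1.3000e-04
P = 3.4700e+07


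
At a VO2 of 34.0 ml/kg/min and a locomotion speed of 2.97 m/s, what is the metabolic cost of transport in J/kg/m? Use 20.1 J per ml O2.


Power per kg = VO2 * 20.1 / 60
Power per kg = 34.0 * 20.1 / 60 = 11.3900 W/kg
Cost = power_per_kg / speed
Cost = 11.3900 / 2.97
Cost = 3.8350


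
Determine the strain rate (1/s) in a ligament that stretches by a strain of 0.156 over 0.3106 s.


strain_rate = delta_strain / delta_t
strain_rate = 0.156 / 0.3106
strain_rate = 0.5023


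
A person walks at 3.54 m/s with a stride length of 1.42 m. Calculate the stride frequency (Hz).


f = v / stride_length
f = 3.54 / 1.42
f = 2.4930


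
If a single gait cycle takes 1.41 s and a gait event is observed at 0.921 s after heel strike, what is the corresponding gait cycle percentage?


pct = (event_time / cycle_time) * 100
pct = (0.921 / 1.41) * 100
ratio = 0.6532
pct = 65.3191


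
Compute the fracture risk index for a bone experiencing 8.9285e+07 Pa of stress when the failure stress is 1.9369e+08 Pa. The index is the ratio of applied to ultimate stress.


FRI = applied / ultimate
FRI = 8.9285e+07 / 1.9369e+08
FRI = 0.4610


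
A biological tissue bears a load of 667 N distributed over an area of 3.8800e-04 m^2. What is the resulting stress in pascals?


stress = F / A
stress = 667 / 3.8800e-04
stress = 1.7191e+06


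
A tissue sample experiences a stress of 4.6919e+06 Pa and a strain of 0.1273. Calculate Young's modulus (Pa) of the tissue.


E = stress / strain
E = 4.6919e+06 / 0.1273
E = 3.6857e+07


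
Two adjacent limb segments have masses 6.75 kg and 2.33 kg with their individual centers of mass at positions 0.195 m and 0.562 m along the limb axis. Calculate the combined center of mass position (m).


COM = (m1*x1 + m2*x2) / (m1 + m2)
COM = (6.75*0.195 + 2.33*0.562) / (6.75 + 2.33)
Numerator = 2.6257
Denominator = 9.0800
COM = 0.2892


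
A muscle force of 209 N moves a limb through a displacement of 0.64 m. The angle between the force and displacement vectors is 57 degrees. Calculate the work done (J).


W = F * d * cos(theta)
theta = 57 deg = 0.9948 rad
cos(theta) = 0.5446
W = 209 * 0.64 * 0.5446
W = 72.8509


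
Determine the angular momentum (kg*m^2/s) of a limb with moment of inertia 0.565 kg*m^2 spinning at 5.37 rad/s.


L = I * omega
L = 0.565 * 5.37
L = 3.0340


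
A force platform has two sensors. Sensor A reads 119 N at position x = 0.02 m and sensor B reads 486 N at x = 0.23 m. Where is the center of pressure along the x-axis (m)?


COP_x = (F1*x1 + F2*x2) / (F1 + F2)
COP_x = (119*0.02 + 486*0.23) / (119 + 486)
Numerator = 114.1600
Denominator = 605
COP_x = 0.1887


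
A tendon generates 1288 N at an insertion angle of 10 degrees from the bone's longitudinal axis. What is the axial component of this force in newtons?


F_eff = F_tendon * cos(theta)
theta = 10 deg = 0.1745 rad
cos(theta) = 0.9848
F_eff = 1288 * 0.9848
F_eff = 1268.4324


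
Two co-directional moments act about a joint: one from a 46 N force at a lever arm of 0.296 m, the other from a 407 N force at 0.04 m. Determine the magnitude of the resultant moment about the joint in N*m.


M = F1 * d1 + F2 * d2
M = 46 * 0.296 + 407 * 0.04
M = 13.6160 + 16.2800
M = 29.8960


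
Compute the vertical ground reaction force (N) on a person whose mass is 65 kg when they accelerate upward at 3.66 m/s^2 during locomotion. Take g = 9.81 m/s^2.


GRF = m * (g + a)
GRF = 65 * (9.81 + 3.66)
GRF = 65 * 13.4700
GRF = 875.5500


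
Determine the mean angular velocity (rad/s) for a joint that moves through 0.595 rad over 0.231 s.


omega = delta_theta / delta_t
omega = 0.595 / 0.231
omega = 2.5758


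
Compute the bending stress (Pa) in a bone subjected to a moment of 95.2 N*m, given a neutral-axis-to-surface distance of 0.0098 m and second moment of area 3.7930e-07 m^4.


sigma = M * c / I
sigma = 95.2 * 0.0098 / 3.7930e-07
M * c = 0.9330
sigma = 2.4597e+06


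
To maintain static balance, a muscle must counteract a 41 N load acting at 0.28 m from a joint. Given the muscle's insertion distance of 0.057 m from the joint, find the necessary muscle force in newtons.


F_muscle = W * d_load / d_muscle
F_muscle = 41 * 0.28 / 0.057
Numerator = 11.4800
F_muscle = 201.4035


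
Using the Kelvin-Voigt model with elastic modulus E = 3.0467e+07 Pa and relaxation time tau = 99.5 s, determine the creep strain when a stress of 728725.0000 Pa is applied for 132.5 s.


epsilon(t) = (sigma/E) * (1 - exp(-t/tau))
sigma/E = 728725.0000 / 3.0467e+07 = 0.0239
exp(-t/tau) = exp(-132.5 / 99.5) = 0.2640
epsilon = 0.0239 * (1 - 0.2640)
epsilon = 0.0176


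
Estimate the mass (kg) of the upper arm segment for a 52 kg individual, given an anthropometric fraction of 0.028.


m_segment = body_mass * fraction
m_segment = 52 * 0.028
m_segment = 1.4560


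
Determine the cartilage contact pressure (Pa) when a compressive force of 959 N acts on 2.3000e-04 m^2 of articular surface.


P = F / A
P = 959 / 2.3000e-04
P = 4.1696e+06


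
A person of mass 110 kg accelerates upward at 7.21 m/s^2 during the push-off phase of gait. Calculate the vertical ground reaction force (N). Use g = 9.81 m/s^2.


GRF = m * (g + a)
GRF = 110 * (9.81 + 7.21)
GRF = 110 * 17.0200
GRF = 1872.2000


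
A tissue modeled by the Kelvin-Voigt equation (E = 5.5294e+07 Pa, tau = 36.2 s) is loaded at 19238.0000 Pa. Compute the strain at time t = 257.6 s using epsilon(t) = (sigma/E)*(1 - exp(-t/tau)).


epsilon(t) = (sigma/E) * (1 - exp(-t/tau))
sigma/E = 19238.0000 / 5.5294e+07 = 3.4792e-04
exp(-t/tau) = exp(-257.6 / 36.2) = 8.1199e-04
epsilon = 3.4792e-04 * (1 - 8.1199e-04)
epsilon = 3.4764e-04


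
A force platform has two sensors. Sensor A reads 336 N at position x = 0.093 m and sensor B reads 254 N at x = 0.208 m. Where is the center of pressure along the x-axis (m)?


COP_x = (F1*x1 + F2*x2) / (F1 + F2)
COP_x = (336*0.093 + 254*0.208) / (336 + 254)
Numerator = 84.0800
Denominator = 590
COP_x = 0.1425


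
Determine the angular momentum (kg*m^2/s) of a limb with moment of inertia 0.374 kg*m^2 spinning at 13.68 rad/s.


L = I * omega
L = 0.374 * 13.68
L = 5.1163


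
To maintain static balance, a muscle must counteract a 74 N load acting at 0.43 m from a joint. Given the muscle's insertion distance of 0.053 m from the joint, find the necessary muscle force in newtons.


F_muscle = W * d_load / d_muscle
F_muscle = 74 * 0.43 / 0.053
Numerator = 31.8200
F_muscle = 600.3774


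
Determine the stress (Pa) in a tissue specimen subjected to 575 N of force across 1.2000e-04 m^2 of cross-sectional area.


stress = F / A
stress = 575 / 1.2000e-04
stress = 4.7917e+06


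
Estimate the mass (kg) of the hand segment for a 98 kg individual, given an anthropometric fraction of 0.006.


m_segment = body_mass * fraction
m_segment = 98 * 0.006
m_segment = 0.5880


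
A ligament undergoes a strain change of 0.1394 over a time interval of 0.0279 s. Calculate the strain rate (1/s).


strain_rate = delta_strain / delta_t
strain_rate = 0.1394 / 0.0279
strain_rate = 4.9964


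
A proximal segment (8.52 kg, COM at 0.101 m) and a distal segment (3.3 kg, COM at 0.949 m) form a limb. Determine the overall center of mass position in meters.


COM = (m1*x1 + m2*x2) / (m1 + m2)
COM = (8.52*0.101 + 3.3*0.949) / (8.52 + 3.3)
Numerator = 3.9922
Denominator = 11.8200
COM = 0.3378


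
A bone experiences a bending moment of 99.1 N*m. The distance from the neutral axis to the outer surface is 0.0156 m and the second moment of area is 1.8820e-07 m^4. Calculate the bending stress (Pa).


sigma = M * c / I
sigma = 99.1 * 0.0156 / 1.8820e-07
M * c = 1.5460
sigma = 8.2145e+06


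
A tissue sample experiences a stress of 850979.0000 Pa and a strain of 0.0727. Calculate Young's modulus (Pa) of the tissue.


E = stress / strain
E = 850979.0000 / 0.0727
E = 1.1705e+07


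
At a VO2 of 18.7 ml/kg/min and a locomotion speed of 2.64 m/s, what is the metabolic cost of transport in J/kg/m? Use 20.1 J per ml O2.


Power per kg = VO2 * 20.1 / 60
Power per kg = 18.7 * 20.1 / 60 = 6.2645 W/kg
Cost = power_per_kg / speed
Cost = 6.2645 / 2.64
Cost = 2.3729


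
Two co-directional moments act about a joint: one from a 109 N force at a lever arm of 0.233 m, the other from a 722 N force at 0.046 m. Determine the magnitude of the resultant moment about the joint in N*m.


M = F1 * d1 + F2 * d2
M = 109 * 0.233 + 722 * 0.046
M = 25.3970 + 33.2120
M = 58.6090


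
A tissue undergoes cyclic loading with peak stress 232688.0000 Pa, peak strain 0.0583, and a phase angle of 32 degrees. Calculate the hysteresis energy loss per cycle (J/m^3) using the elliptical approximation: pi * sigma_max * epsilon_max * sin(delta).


E_loss = pi * sigma_max * epsilon_max * sin(delta)
delta = 32 deg = 0.5585 rad
sin(delta) = 0.5299
E_loss = pi * 232688.0000 * 0.0583 * 0.5299
E_loss = 22584.0654


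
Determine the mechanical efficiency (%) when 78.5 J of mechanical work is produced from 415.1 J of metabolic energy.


eta = (W_mech / E_meta) * 100
eta = (78.5 / 415.1) * 100
ratio = 0.1891
eta = 18.9111


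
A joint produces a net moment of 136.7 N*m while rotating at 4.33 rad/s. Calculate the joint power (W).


P = M * omega
P = 136.7 * 4.33
P = 591.9110


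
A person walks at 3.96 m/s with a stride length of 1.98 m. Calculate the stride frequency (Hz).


f = v / stride_length
f = 3.96 / 1.98
f = 2.0000


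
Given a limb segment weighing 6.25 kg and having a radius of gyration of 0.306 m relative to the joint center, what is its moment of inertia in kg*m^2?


I = m * k^2
I = 6.25 * 0.306^2
k^2 = 0.0936
I = 0.5852


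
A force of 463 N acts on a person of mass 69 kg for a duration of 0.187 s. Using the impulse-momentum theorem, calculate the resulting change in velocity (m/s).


J = F * dt = 463 * 0.187 = 86.5810 N*s
delta_v = J / m
delta_v = 86.5810 / 69
delta_v = 1.2548


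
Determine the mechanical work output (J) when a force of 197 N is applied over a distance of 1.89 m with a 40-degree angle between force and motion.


W = F * d * cos(theta)
theta = 40 deg = 0.6981 rad
cos(theta) = 0.7660
W = 197 * 1.89 * 0.7660
W = 285.2213


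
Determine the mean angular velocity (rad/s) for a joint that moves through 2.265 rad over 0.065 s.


omega = delta_theta / delta_t
omega = 2.265 / 0.065
omega = 34.8462


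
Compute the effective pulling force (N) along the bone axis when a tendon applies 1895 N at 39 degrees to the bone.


F_eff = F_tendon * cos(theta)
theta = 39 deg = 0.6807 rad
cos(theta) = 0.7771
F_eff = 1895 * 0.7771
F_eff = 1472.6916


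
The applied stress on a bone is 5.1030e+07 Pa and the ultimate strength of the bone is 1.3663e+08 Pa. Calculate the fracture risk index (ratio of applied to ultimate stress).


FRI = applied / ultimate
FRI = 5.1030e+07 / 1.3663e+08
FRI = 0.3735


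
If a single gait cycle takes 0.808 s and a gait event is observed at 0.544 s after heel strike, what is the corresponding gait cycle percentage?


pct = (event_time / cycle_time) * 100
pct = (0.544 / 0.808) * 100
ratio = 0.6733
pct = 67.3267


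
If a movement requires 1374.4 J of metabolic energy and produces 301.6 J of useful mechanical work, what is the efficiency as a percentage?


eta = (W_mech / E_meta) * 100
eta = (301.6 / 1374.4) * 100
ratio = 0.2194
eta = 21.9441


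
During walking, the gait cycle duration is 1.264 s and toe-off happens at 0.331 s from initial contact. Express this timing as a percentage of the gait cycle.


pct = (event_time / cycle_time) * 100
pct = (0.331 / 1.264) * 100
ratio = 0.2619
pct = 26.1867


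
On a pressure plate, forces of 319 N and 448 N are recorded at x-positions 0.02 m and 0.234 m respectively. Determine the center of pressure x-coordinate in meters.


COP_x = (F1*x1 + F2*x2) / (F1 + F2)
COP_x = (319*0.02 + 448*0.234) / (319 + 448)
Numerator = 111.2120
Denominator = 767
COP_x = 0.1450


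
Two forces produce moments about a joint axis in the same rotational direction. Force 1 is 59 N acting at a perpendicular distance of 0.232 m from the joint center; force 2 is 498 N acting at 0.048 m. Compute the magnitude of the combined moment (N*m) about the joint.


M = F1 * d1 + F2 * d2
M = 59 * 0.232 + 498 * 0.048
M = 13.6880 + 23.9040
M = 37.5920


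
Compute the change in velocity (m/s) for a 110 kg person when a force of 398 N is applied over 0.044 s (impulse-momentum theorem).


J = F * dt = 398 * 0.044 = 17.5120 N*s
delta_v = J / m
delta_v = 17.5120 / 110
delta_v = 0.1592


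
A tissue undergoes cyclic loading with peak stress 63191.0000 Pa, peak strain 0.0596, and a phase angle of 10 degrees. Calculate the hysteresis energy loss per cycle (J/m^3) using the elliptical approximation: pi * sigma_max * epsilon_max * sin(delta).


E_loss = pi * sigma_max * epsilon_max * sin(delta)
delta = 10 deg = 0.1745 rad
sin(delta) = 0.1736
E_loss = pi * 63191.0000 * 0.0596 * 0.1736
E_loss = 2054.5731


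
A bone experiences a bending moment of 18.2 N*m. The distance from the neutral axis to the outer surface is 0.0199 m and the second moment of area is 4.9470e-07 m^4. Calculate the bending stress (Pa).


sigma = M * c / I
sigma = 18.2 * 0.0199 / 4.9470e-07
M * c = 0.3622
sigma = 732120.4771


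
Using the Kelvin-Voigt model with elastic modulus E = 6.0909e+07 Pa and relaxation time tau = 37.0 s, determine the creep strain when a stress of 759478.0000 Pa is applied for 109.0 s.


epsilon(t) = (sigma/E) * (1 - exp(-t/tau))
sigma/E = 759478.0000 / 6.0909e+07 = 0.0125
exp(-t/tau) = exp(-109.0 / 37.0) = 0.0526
epsilon = 0.0125 * (1 - 0.0526)
epsilon = 0.0118


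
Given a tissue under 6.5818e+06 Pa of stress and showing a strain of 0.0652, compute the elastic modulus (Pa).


E = stress / strain
E = 6.5818e+06 / 0.0652
E = 1.0095e+08


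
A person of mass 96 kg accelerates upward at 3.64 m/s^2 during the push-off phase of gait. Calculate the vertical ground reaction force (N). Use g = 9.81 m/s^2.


GRF = m * (g + a)
GRF = 96 * (9.81 + 3.64)
GRF = 96 * 13.4500
GRF = 1291.2000


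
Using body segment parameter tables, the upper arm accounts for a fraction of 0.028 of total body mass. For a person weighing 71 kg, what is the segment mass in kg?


m_segment = body_mass * fraction
m_segment = 71 * 0.028
m_segment = 1.9880


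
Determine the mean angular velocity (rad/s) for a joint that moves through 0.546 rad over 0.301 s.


omega = delta_theta / delta_t
omega = 0.546 / 0.301
omega = 1.8140


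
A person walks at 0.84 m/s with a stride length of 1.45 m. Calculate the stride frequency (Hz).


f = v / stride_length
f = 0.84 / 1.45
f = 0.5793


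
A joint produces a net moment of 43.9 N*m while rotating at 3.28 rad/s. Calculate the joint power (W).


P = M * omega
P = 43.9 * 3.28
P = 143.9920


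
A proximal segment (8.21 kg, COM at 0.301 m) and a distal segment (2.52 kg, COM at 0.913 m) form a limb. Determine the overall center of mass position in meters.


COM = (m1*x1 + m2*x2) / (m1 + m2)
COM = (8.21*0.301 + 2.52*0.913) / (8.21 + 2.52)
Numerator = 4.7720
Denominator = 10.7300
COM = 0.4447


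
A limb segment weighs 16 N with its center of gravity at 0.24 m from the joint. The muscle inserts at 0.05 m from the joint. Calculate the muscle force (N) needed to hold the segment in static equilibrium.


F_muscle = W * d_load / d_muscle
F_muscle = 16 * 0.24 / 0.05
Numerator = 3.8400
F_muscle = 76.8000


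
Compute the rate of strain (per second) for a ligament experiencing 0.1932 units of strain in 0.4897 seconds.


strain_rate = delta_strain / delta_t
strain_rate = 0.1932 / 0.4897
strain_rate = 0.3945


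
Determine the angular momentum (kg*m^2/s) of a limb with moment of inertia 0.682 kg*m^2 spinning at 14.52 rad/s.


L = I * omega
L = 0.682 * 14.52
L = 9.9026


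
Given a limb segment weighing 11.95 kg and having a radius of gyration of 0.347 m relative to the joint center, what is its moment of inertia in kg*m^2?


I = m * k^2
I = 11.95 * 0.347^2
k^2 = 0.1204
I = 1.4389


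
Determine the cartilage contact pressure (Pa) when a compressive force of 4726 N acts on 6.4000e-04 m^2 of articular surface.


P = F / A
P = 4726 / 6.4000e-04
P = 7.3844e+06


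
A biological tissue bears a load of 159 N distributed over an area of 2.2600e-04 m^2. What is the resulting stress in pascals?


stress = F / A
stress = 159 / 2.2600e-04
stress = 703539.8230


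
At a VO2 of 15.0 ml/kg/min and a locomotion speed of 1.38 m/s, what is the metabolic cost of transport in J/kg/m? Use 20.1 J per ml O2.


Power per kg = VO2 * 20.1 / 60
Power per kg = 15.0 * 20.1 / 60 = 5.0250 W/kg
Cost = power_per_kg / speed
Cost = 5.0250 / 1.38
Cost = 3.6413


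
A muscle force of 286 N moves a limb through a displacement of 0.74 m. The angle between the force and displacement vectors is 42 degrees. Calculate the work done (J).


W = F * d * cos(theta)
theta = 42 deg = 0.7330 rad
cos(theta) = 0.7431
W = 286 * 0.74 * 0.7431
W = 157.2792


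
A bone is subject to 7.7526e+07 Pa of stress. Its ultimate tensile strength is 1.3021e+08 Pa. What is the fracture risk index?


FRI = applied / ultimate
FRI = 7.7526e+07 / 1.3021e+08
FRI = 0.5954


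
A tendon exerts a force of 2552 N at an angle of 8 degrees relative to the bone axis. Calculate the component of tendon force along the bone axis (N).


F_eff = F_tendon * cos(theta)
theta = 8 deg = 0.1396 rad
cos(theta) = 0.9903
F_eff = 2552 * 0.9903
F_eff = 2527.1641


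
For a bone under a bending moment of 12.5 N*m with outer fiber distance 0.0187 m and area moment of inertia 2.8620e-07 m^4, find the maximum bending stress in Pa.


sigma = M * c / I
sigma = 12.5 * 0.0187 / 2.8620e-07
M * c = 0.2338
sigma = 816736.5479


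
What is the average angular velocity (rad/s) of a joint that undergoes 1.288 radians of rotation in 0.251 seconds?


omega = delta_theta / delta_t
omega = 1.288 / 0.251
omega = 5.1315


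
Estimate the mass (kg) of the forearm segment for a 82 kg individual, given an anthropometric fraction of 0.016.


m_segment = body_mass * fraction
m_segment = 82 * 0.016
m_segment = 1.3120


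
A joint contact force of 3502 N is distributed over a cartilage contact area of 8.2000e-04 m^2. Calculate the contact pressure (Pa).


P = F / A
P = 3502 / 8.2000e-04
P = 4.2707e+06


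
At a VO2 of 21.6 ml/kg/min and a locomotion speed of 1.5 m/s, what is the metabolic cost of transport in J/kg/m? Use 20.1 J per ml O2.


Power per kg = VO2 * 20.1 / 60
Power per kg = 21.6 * 20.1 / 60 = 7.2360 W/kg
Cost = power_per_kg / speed
Cost = 7.2360 / 1.5
Cost = 4.8240


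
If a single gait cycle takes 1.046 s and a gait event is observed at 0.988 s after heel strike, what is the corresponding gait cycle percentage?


pct = (event_time / cycle_time) * 100
pct = (0.988 / 1.046) * 100
ratio = 0.9446
pct = 94.4551


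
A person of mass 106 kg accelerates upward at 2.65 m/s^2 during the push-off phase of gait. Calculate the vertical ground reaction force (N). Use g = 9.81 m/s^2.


GRF = m * (g + a)
GRF = 106 * (9.81 + 2.65)
GRF = 106 * 12.4600
GRF = 1320.7600


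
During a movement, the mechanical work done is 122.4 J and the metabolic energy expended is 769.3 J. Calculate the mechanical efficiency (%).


eta = (W_mech / E_meta) * 100
eta = (122.4 / 769.3) * 100
ratio = 0.1591
eta = 15.9106


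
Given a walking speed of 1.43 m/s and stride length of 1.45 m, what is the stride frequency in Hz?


f = v / stride_length
f = 1.43 / 1.45
f = 0.9862


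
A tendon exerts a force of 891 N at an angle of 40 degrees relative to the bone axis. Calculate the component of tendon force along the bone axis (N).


F_eff = F_tendon * cos(theta)
theta = 40 deg = 0.6981 rad
cos(theta) = 0.7660
F_eff = 891 * 0.7660
F_eff = 682.5456


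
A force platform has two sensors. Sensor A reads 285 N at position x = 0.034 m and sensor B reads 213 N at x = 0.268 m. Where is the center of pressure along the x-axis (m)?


COP_x = (F1*x1 + F2*x2) / (F1 + F2)
COP_x = (285*0.034 + 213*0.268) / (285 + 213)
Numerator = 66.7740
Denominator = 498
COP_x = 0.1341


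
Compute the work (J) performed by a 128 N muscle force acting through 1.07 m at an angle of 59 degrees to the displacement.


W = F * d * cos(theta)
theta = 59 deg = 1.0297 rad
cos(theta) = 0.5150
W = 128 * 1.07 * 0.5150
W = 70.5396


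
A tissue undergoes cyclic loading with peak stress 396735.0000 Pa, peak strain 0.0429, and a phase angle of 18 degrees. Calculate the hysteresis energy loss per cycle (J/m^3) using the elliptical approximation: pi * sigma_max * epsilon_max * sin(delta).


E_loss = pi * sigma_max * epsilon_max * sin(delta)
delta = 18 deg = 0.3142 rad
sin(delta) = 0.3090
E_loss = pi * 396735.0000 * 0.0429 * 0.3090
E_loss = 16523.0434


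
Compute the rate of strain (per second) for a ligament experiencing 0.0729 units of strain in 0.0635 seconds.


strain_rate = delta_strain / delta_t
strain_rate = 0.0729 / 0.0635
strain_rate = 1.1480


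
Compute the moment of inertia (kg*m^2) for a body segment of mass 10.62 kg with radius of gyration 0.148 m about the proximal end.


I = m * k^2
I = 10.62 * 0.148^2
k^2 = 0.0219
I = 0.2326


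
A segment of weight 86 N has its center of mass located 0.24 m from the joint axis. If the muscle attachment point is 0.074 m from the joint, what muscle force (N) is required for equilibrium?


F_muscle = W * d_load / d_muscle
F_muscle = 86 * 0.24 / 0.074
Numerator = 20.6400
F_muscle = 278.9189


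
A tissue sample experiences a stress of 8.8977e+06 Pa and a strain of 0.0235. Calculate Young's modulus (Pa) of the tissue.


E = stress / strain
E = 8.8977e+06 / 0.0235
E = 3.7863e+08


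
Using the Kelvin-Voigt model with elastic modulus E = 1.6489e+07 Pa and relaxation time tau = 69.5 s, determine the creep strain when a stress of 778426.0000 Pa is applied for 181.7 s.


epsilon(t) = (sigma/E) * (1 - exp(-t/tau))
sigma/E = 778426.0000 / 1.6489e+07 = 0.0472
exp(-t/tau) = exp(-181.7 / 69.5) = 0.0732
epsilon = 0.0472 * (1 - 0.0732)
epsilon = 0.0438


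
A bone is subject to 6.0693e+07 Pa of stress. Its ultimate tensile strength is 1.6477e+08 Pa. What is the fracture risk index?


FRI = applied / ultimate
FRI = 6.0693e+07 / 1.6477e+08
FRI = 0.3683


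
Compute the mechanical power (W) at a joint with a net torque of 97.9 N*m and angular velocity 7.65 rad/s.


P = M * omega
P = 97.9 * 7.65
P = 748.9350


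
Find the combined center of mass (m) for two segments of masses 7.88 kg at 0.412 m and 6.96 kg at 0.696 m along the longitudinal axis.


COM = (m1*x1 + m2*x2) / (m1 + m2)
COM = (7.88*0.412 + 6.96*0.696) / (7.88 + 6.96)
Numerator = 8.0907
Denominator = 14.8400
COM = 0.5452


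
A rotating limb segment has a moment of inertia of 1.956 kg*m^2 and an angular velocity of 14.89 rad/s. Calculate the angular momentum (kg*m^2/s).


L = I * omega
L = 1.956 * 14.89
L = 29.1248


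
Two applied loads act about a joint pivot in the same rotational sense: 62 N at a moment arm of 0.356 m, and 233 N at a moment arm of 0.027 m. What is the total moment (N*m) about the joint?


M = F1 * d1 + F2 * d2
M = 62 * 0.356 + 233 * 0.027
M = 22.0720 + 6.2910
M = 28.3630


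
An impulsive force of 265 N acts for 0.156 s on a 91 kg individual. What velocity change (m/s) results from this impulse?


J = F * dt = 265 * 0.156 = 41.3400 N*s
delta_v = J / m
delta_v = 41.3400 / 91
delta_v = 0.4543


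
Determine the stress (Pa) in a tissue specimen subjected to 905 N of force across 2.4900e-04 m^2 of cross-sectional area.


stress = F / A
stress = 905 / 2.4900e-04
stress = 3.6345e+06


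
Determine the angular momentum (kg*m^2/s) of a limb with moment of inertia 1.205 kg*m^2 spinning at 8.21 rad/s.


L = I * omega
L = 1.205 * 8.21
L = 9.8931


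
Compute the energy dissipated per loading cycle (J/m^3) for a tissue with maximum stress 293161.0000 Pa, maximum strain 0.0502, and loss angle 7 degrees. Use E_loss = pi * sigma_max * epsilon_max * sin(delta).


E_loss = pi * sigma_max * epsilon_max * sin(delta)
delta = 7 deg = 0.1222 rad
sin(delta) = 0.1219
E_loss = pi * 293161.0000 * 0.0502 * 0.1219
E_loss = 5634.4854


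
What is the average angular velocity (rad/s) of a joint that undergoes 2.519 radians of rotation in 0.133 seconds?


omega = delta_theta / delta_t
omega = 2.519 / 0.133
omega = 18.9398


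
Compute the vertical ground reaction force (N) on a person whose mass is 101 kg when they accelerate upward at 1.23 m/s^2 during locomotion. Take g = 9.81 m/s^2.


GRF = m * (g + a)
GRF = 101 * (9.81 + 1.23)
GRF = 101 * 11.0400
GRF = 1115.0400


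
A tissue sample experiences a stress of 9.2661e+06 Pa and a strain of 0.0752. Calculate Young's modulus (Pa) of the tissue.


E = stress / strain
E = 9.2661e+06 / 0.0752
E = 1.2322e+08


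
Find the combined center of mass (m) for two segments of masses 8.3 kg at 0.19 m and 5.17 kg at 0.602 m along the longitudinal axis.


COM = (m1*x1 + m2*x2) / (m1 + m2)
COM = (8.3*0.19 + 5.17*0.602) / (8.3 + 5.17)
Numerator = 4.6893
Denominator = 13.4700
COM = 0.3481


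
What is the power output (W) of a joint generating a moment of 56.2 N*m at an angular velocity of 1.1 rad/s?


P = M * omega
P = 56.2 * 1.1
P = 61.8200


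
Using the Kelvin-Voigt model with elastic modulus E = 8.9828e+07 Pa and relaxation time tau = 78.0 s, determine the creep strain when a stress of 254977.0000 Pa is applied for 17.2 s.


epsilon(t) = (sigma/E) * (1 - exp(-t/tau))
sigma/E = 254977.0000 / 8.9828e+07 = 0.0028
exp(-t/tau) = exp(-17.2 / 78.0) = 0.8021
epsilon = 0.0028 * (1 - 0.8021)
epsilon = 5.6172e-04


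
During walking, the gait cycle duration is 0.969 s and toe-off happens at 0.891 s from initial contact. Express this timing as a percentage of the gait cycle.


pct = (event_time / cycle_time) * 100
pct = (0.891 / 0.969) * 100
ratio = 0.9195
pct = 91.9505


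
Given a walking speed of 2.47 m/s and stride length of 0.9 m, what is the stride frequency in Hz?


f = v / stride_length
f = 2.47 / 0.9
f = 2.7444


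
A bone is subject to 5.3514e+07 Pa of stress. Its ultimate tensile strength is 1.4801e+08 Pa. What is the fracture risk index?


FRI = applied / ultimate
FRI = 5.3514e+07 / 1.4801e+08
FRI = 0.3616


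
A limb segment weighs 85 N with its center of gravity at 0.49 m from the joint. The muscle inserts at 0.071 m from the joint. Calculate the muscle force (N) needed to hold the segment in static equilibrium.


F_muscle = W * d_load / d_muscle
F_muscle = 85 * 0.49 / 0.071
Numerator = 41.6500
F_muscle = 586.6197


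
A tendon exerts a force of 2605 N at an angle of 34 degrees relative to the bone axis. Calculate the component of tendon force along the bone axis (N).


F_eff = F_tendon * cos(theta)
theta = 34 deg = 0.5934 rad
cos(theta) = 0.8290
F_eff = 2605 * 0.8290
F_eff = 2159.6429


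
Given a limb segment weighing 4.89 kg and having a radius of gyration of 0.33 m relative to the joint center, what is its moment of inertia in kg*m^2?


I = m * k^2
I = 4.89 * 0.33^2
k^2 = 0.1089
I = 0.5325


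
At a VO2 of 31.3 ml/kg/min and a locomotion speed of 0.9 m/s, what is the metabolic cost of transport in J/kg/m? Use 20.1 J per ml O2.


Power per kg = VO2 * 20.1 / 60
Power per kg = 31.3 * 20.1 / 60 = 10.4855 W/kg
Cost = power_per_kg / speed
Cost = 10.4855 / 0.9
Cost = 11.6506


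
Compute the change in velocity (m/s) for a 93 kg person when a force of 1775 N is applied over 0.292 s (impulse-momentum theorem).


J = F * dt = 1775 * 0.292 = 518.3000 N*s
delta_v = J / m
delta_v = 518.3000 / 93
delta_v = 5.5731


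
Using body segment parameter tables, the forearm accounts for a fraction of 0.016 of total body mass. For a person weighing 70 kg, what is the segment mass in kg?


m_segment = body_mass * fraction
m_segment = 70 * 0.016
m_segment = 1.1200


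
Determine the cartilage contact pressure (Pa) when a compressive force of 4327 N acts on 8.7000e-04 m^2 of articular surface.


P = F / A
P = 4327 / 8.7000e-04
P = 4.9736e+06


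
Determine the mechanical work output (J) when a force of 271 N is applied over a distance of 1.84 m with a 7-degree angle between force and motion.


W = F * d * cos(theta)
theta = 7 deg = 0.1222 rad
cos(theta) = 0.9925
W = 271 * 1.84 * 0.9925
W = 494.9232


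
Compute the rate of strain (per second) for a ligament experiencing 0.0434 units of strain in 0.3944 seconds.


strain_rate = delta_strain / delta_t
strain_rate = 0.0434 / 0.3944
strain_rate = 0.1100


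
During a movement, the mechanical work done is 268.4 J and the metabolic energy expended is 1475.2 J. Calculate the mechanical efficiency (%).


eta = (W_mech / E_meta) * 100
eta = (268.4 / 1475.2) * 100
ratio = 0.1819
eta = 18.1941


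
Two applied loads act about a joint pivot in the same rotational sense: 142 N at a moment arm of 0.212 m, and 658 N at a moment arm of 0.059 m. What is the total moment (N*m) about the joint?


M = F1 * d1 + F2 * d2
M = 142 * 0.212 + 658 * 0.059
M = 30.1040 + 38.8220
M = 68.9260


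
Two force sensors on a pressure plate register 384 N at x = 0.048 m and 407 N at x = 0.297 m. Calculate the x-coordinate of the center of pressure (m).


COP_x = (F1*x1 + F2*x2) / (F1 + F2)
COP_x = (384*0.048 + 407*0.297) / (384 + 407)
Numerator = 139.3110
Denominator = 791
COP_x = 0.1761


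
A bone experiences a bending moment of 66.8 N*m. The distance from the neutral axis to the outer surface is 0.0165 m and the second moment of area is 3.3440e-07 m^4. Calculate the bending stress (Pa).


sigma = M * c / I
sigma = 66.8 * 0.0165 / 3.3440e-07
M * c = 1.1022
sigma = 3.2961e+06


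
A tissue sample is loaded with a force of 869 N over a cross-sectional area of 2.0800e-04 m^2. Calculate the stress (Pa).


stress = F / A
stress = 869 / 2.0800e-04
stress = 4.1779e+06


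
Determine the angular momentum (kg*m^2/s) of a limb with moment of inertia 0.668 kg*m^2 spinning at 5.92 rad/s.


L = I * omega
L = 0.668 * 5.92
L = 3.9546


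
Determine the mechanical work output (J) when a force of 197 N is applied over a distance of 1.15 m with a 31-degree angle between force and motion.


W = F * d * cos(theta)
theta = 31 deg = 0.5411 rad
cos(theta) = 0.8572
W = 197 * 1.15 * 0.8572
W = 194.1913


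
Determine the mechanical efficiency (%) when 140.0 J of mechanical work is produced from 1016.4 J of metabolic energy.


eta = (W_mech / E_meta) * 100
eta = (140.0 / 1016.4) * 100
ratio = 0.1377
eta = 13.7741


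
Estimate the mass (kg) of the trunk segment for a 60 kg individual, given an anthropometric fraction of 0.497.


m_segment = body_mass * fraction
m_segment = 60 * 0.497
m_segment = 29.8200


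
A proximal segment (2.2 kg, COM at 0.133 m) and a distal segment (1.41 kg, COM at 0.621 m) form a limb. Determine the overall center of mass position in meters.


COM = (m1*x1 + m2*x2) / (m1 + m2)
COM = (2.2*0.133 + 1.41*0.621) / (2.2 + 1.41)
Numerator = 1.1682
Denominator = 3.6100
COM = 0.3236


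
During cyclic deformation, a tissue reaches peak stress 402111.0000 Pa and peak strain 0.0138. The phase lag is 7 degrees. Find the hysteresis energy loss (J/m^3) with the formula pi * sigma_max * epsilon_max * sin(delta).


E_loss = pi * sigma_max * epsilon_max * sin(delta)
delta = 7 deg = 0.1222 rad
sin(delta) = 0.1219
E_loss = pi * 402111.0000 * 0.0138 * 0.1219
E_loss = 2124.5619


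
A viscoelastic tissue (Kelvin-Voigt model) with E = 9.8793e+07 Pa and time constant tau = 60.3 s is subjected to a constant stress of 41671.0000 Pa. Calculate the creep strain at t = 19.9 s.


epsilon(t) = (sigma/E) * (1 - exp(-t/tau))
sigma/E = 41671.0000 / 9.8793e+07 = 4.2180e-04
exp(-t/tau) = exp(-19.9 / 60.3) = 0.7189
epsilon = 4.2180e-04 * (1 - 0.7189)
epsilon = 1.1856e-04


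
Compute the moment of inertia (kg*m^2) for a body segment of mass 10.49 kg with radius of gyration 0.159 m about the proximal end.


I = m * k^2
I = 10.49 * 0.159^2
k^2 = 0.0253
I = 0.2652


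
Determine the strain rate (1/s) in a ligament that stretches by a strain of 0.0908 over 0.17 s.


strain_rate = delta_strain / delta_t
strain_rate = 0.0908 / 0.17
strain_rate = 0.5341


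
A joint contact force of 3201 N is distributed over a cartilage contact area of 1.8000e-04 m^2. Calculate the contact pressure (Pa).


P = F / A
P = 3201 / 1.8000e-04
P = 1.7783e+07


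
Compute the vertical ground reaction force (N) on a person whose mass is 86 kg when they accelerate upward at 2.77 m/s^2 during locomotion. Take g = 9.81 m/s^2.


GRF = m * (g + a)
GRF = 86 * (9.81 + 2.77)
GRF = 86 * 12.5800
GRF = 1081.8800


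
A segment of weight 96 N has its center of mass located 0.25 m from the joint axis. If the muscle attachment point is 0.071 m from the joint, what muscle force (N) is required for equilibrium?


F_muscle = W * d_load / d_muscle
F_muscle = 96 * 0.25 / 0.071
Numerator = 24.0000
F_muscle = 338.0282
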